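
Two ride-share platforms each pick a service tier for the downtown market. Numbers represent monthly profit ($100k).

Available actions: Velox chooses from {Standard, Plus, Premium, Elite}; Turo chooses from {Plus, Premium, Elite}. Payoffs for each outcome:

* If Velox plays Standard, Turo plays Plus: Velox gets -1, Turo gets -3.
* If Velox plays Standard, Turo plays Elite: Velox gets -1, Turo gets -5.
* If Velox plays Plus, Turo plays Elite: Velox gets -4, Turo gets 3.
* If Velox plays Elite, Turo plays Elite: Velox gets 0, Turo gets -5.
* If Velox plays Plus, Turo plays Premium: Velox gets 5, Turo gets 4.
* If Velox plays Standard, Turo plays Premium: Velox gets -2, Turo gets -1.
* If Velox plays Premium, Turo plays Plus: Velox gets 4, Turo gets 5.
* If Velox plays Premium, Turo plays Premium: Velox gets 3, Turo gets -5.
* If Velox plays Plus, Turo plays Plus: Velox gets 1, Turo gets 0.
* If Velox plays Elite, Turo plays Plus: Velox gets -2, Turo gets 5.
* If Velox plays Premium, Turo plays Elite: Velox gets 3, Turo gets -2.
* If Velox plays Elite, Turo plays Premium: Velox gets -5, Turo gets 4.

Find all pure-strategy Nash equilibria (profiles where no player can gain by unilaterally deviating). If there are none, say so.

Velox against Plus: payoffs -1, 1, 4, -2 → best response Premium.
Velox against Premium: payoffs -2, 5, 3, -5 → best response Plus.
Velox against Elite: payoffs -1, -4, 3, 0 → best response Premium.
Turo against Standard: payoffs -3, -1, -5 → best response Premium.
Turo against Plus: payoffs 0, 4, 3 → best response Premium.
Turo against Premium: payoffs 5, -5, -2 → best response Plus.
Turo against Elite: payoffs 5, 4, -5 → best response Plus.
Mutual best responses: (Plus, Premium); (Premium, Plus).

Pure-strategy Nash equilibria: (Plus, Premium), (Premium, Plus)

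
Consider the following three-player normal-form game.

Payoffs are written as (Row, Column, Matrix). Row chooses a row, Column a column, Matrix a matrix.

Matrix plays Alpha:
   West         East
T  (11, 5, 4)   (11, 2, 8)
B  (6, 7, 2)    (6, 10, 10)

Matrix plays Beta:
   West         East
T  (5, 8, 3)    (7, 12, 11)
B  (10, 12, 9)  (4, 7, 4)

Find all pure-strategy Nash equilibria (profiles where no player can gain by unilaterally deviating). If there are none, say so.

Mark each player's best response to every combination of opponents' strategies; a profile where every player is best-responding is a pure Nash equilibrium.
Row against (West, Alpha): payoffs 11, 6 → best response T.
Row against (West, Beta): payoffs 5, 10 → best response B.
Row against (East, Alpha): payoffs 11, 6 → best response T.
Row against (East, Beta): payoffs 7, 4 → best response T.
Column against (T, Alpha): payoffs 5, 2 → best response West.
Column against (T, Beta): payoffs 8, 12 → best response East.
Column against (B, Alpha): payoffs 7, 10 → best response East.
Column against (B, Beta): payoffs 12, 7 → best response West.
Matrix against (T, West): payoffs 4, 3 → best response Alpha.
Matrix against (T, East): payoffs 8, 11 → best response Beta.
Matrix against (B, West): payoffs 2, 9 → best response Beta.
Matrix against (B, East): payoffs 10, 4 → best response Alpha.
Mutual best responses: (T, West, Alpha); (T, East, Beta); (B, West, Beta).

The pure Nash equilibria are (T, West, Alpha); (T, East, Beta); (B, West, Beta).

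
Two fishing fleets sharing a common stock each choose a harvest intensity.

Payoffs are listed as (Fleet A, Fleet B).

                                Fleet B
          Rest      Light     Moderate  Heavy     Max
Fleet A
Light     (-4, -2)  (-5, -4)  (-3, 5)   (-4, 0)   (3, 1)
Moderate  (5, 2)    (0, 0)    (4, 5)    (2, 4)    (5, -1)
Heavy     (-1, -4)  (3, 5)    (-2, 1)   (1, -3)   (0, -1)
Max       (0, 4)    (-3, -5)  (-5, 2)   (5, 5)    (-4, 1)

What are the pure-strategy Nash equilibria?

Pure-strategy Nash equilibria: (Moderate, Moderate); (Heavy, Light); (Max, Heavy)

Fleet A against Rest: payoffs -4, 5, -1, 0 → best response Moderate.
Fleet A against Light: payoffs -5, 0, 3, -3 → best response Heavy.
Fleet A against Moderate: payoffs -3, 4, -2, -5 → best response Moderate.
Fleet A against Heavy: payoffs -4, 2, 1, 5 → best response Max.
Fleet A against Max: payoffs 3, 5, 0, -4 → best response Moderate.
Fleet B against Light: payoffs -2, -4, 5, 0, 1 → best response Moderate.
Fleet B against Moderate: payoffs 2, 0, 5, 4, -1 → best response Moderate.
Fleet B against Heavy: payoffs -4, 5, 1, -3, -1 → best response Light.
Fleet B against Max: payoffs 4, -5, 2, 5, 1 → best response Heavy.
Mutual best responses: (Moderate, Moderate); (Heavy, Light); (Max, Heavy).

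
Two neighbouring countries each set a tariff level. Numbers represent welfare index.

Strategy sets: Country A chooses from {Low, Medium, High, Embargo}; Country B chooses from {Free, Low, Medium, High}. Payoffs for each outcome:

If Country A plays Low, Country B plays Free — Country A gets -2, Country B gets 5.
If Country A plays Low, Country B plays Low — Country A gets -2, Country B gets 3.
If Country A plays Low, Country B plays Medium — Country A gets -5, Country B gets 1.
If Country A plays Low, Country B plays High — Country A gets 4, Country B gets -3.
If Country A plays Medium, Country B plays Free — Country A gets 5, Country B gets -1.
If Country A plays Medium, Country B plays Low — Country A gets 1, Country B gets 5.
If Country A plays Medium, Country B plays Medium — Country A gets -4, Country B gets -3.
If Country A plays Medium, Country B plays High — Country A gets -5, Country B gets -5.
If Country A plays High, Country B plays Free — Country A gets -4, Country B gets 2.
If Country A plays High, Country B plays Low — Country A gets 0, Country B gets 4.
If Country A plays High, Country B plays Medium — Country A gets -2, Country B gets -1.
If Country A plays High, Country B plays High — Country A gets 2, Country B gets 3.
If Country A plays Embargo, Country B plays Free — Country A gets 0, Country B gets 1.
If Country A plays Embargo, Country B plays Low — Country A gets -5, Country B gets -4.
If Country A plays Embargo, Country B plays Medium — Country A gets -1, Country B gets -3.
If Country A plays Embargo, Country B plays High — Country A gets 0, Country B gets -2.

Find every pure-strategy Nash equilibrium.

(Medium, Low)

Country A against Free: payoffs -2, 5, -4, 0 → best response Medium.
Country A against Low: payoffs -2, 1, 0, -5 → best response Medium.
Country A against Medium: payoffs -5, -4, -2, -1 → best response Embargo.
Country A against High: payoffs 4, -5, 2, 0 → best response Low.
Country B against Low: payoffs 5, 3, 1, -3 → best response Free.
Country B against Medium: payoffs -1, 5, -3, -5 → best response Low.
Country B against High: payoffs 2, 4, -1, 3 → best response Low.
Country B against Embargo: payoffs 1, -4, -3, -2 → best response Free.
Mutual best responses: (Medium, Low).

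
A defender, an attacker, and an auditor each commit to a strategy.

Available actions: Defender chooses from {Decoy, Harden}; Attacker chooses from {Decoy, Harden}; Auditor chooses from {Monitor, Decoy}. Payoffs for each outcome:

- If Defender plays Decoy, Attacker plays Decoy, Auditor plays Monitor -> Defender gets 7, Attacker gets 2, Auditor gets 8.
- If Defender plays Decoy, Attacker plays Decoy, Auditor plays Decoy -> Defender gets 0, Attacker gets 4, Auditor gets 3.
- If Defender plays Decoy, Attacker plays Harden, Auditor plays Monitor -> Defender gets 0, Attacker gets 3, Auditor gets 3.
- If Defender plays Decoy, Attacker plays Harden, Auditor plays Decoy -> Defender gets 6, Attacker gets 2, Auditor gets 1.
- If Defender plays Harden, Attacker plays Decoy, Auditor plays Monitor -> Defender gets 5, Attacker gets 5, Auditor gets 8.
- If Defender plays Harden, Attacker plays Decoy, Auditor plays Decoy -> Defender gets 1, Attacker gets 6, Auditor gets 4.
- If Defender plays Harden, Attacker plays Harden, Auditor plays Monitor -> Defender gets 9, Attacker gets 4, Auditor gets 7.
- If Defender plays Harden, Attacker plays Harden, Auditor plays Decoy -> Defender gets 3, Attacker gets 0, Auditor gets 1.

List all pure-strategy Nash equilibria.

For each strategy profile, look for a profitable unilateral deviation.
(Decoy, Decoy, Monitor): Attacker can switch to Harden (2 → 3). Not NE.
(Decoy, Decoy, Decoy): Defender can switch to Harden (0 → 1). Not NE.
(Decoy, Harden, Monitor): Defender can switch to Harden (0 → 9). Not NE.
(Decoy, Harden, Decoy): Attacker can switch to Decoy (2 → 4). Not NE.
(Harden, Decoy, Monitor): Defender can switch to Decoy (5 → 7). Not NE.
(Harden, Decoy, Decoy): Auditor can switch to Monitor (4 → 8). Not NE.
(Harden, Harden, Monitor): Attacker can switch to Decoy (4 → 5). Not NE.
(Harden, Harden, Decoy): Defender can switch to Decoy (3 → 6). Not NE.

none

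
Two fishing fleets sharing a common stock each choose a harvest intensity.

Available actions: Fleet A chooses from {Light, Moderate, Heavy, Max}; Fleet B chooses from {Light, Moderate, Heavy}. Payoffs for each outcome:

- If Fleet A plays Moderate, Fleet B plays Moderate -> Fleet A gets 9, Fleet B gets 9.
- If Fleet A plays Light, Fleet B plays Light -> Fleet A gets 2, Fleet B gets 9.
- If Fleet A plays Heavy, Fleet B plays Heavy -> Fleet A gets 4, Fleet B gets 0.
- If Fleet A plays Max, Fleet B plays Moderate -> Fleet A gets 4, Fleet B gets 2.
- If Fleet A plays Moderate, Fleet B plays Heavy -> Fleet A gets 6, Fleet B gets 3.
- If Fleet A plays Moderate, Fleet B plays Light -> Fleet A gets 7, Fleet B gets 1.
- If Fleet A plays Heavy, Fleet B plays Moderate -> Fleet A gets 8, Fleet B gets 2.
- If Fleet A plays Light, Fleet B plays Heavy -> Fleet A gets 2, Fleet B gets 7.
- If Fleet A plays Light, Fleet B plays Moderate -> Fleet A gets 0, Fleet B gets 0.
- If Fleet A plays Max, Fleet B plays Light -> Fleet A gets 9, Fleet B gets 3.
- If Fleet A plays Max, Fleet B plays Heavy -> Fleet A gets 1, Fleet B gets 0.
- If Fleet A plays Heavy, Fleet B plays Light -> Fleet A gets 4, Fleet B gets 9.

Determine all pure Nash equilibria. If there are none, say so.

(Light, Light): Fleet A can switch to Moderate (2 → 7). Not NE.
(Light, Moderate): Fleet A can switch to Moderate (0 → 9). Not NE.
(Light, Heavy): Fleet A can switch to Moderate (2 → 6). Not NE.
(Moderate, Light): Fleet A can switch to Max (7 → 9). Not NE.
(Moderate, Moderate): Fleet A gets 9, best alternative 8; Fleet B gets 9, best alternative 3. No profitable deviation — NE.
(Moderate, Heavy): Fleet B can switch to Moderate (3 → 9). Not NE.
(Heavy, Light): Fleet A can switch to Moderate (4 → 7). Not NE.
(Heavy, Moderate): Fleet A can switch to Moderate (8 → 9). Not NE.
(Heavy, Heavy): Fleet A can switch to Moderate (4 → 6). Not NE.
(Max, Light): Fleet A gets 9, best alternative 7; Fleet B gets 3, best alternative 2. No profitable deviation — NE.
(Max, Moderate): Fleet A can switch to Moderate (4 → 9). Not NE.
(Max, Heavy): Fleet A can switch to Light (1 → 2). Not NE.

Pure-strategy Nash equilibria: (Moderate, Moderate); (Max, Light)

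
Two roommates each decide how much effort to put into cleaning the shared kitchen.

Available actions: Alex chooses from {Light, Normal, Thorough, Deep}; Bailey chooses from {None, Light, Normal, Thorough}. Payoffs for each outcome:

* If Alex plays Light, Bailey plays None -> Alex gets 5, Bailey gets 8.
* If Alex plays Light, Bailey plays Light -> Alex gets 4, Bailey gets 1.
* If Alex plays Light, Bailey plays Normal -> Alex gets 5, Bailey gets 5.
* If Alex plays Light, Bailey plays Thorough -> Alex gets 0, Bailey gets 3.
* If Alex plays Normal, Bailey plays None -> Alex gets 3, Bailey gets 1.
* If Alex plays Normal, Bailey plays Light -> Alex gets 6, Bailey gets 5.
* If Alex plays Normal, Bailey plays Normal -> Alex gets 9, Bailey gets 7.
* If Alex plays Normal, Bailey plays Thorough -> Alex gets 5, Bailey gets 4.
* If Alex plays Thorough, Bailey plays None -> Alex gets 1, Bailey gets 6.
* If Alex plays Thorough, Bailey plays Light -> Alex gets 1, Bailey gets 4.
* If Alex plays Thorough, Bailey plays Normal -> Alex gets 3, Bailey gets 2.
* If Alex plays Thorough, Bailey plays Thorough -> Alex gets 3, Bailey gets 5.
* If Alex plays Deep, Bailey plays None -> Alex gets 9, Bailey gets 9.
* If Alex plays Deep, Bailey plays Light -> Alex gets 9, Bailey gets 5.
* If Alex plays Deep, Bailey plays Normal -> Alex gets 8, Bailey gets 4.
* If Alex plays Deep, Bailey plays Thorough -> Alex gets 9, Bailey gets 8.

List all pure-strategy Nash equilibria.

Alex against None: payoffs 5, 3, 1, 9 → best response Deep.
Alex against Light: payoffs 4, 6, 1, 9 → best response Deep.
Alex against Normal: payoffs 5, 9, 3, 8 → best response Normal.
Alex against Thorough: payoffs 0, 5, 3, 9 → best response Deep.
Bailey against Light: payoffs 8, 1, 5, 3 → best response None.
Bailey against Normal: payoffs 1, 5, 7, 4 → best response Normal.
Bailey against Thorough: payoffs 6, 4, 2, 5 → best response None.
Bailey against Deep: payoffs 9, 5, 4, 8 → best response None.
Mutual best responses: (Normal, Normal); (Deep, None).

(Normal, Normal); (Deep, None)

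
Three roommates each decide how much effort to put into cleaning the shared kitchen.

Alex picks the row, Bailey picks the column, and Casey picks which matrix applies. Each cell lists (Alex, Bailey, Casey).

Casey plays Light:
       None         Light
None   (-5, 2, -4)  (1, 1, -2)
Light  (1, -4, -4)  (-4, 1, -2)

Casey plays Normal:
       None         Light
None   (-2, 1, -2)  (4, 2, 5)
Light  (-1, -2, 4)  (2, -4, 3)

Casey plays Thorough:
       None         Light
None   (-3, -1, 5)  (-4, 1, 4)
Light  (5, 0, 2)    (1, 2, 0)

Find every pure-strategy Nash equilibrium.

The pure Nash equilibria are (None, Light, Normal), (Light, None, Normal).

Alex against (None, Light): payoffs -5, 1 → best response Light.
Alex against (None, Normal): payoffs -2, -1 → best response Light.
Alex against (None, Thorough): payoffs -3, 5 → best response Light.
Alex against (Light, Light): payoffs 1, -4 → best response None.
Alex against (Light, Normal): payoffs 4, 2 → best response None.
Alex against (Light, Thorough): payoffs -4, 1 → best response Light.
Bailey against (None, Light): payoffs 2, 1 → best response None.
Bailey against (None, Normal): payoffs 1, 2 → best response Light.
Bailey against (None, Thorough): payoffs -1, 1 → best response Light.
Bailey against (Light, Light): payoffs -4, 1 → best response Light.
Bailey against (Light, Normal): payoffs -2, -4 → best response None.
Bailey against (Light, Thorough): payoffs 0, 2 → best response Light.
Casey against (None, None): payoffs -4, -2, 5 → best response Thorough.
Casey against (None, Light): payoffs -2, 5, 4 → best response Normal.
Casey against (Light, None): payoffs -4, 4, 2 → best response Normal.
Casey against (Light, Light): payoffs -2, 3, 0 → best response Normal.
Mutual best responses: (None, Light, Normal); (Light, None, Normal).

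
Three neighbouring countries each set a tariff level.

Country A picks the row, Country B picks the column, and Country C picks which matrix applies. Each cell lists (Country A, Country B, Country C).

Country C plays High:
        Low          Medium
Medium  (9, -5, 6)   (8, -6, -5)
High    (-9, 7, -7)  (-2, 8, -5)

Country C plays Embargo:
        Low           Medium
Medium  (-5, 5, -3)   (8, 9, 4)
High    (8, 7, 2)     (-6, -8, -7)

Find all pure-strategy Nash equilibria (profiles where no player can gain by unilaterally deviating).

(Medium, Low, High): Country A gets 9, best alternative -9; Country B gets -5, best alternative -6; Country C gets 6, best alternative -3. No profitable deviation — NE.
(Medium, Low, Embargo): Country A can switch to High (-5 → 8). Not NE.
(Medium, Medium, High): Country B can switch to Low (-6 → -5). Not NE.
(Medium, Medium, Embargo): Country A gets 8, best alternative -6; Country B gets 9, best alternative 5; Country C gets 4, best alternative -5. No profitable deviation — NE.
(High, Low, High): Country A can switch to Medium (-9 → 9). Not NE.
(High, Low, Embargo): Country A gets 8, best alternative -5; Country B gets 7, best alternative -8; Country C gets 2, best alternative -7. No profitable deviation — NE.
(High, Medium, High): Country A can switch to Medium (-2 → 8). Not NE.
(High, Medium, Embargo): Country A can switch to Medium (-6 → 8). Not NE.

Pure-strategy Nash equilibria: (Medium, Low, High); (Medium, Medium, Embargo); (High, Low, Embargo)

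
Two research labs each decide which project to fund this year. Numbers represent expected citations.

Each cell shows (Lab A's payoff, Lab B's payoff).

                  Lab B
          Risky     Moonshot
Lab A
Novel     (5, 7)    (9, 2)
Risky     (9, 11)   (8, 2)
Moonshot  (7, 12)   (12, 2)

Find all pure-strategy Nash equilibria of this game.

Lab A against Risky: payoffs 5, 9, 7 → best response Risky.
Lab A against Moonshot: payoffs 9, 8, 12 → best response Moonshot.
Lab B against Novel: payoffs 7, 2 → best response Risky.
Lab B against Risky: payoffs 11, 2 → best response Risky.
Lab B against Moonshot: payoffs 12, 2 → best response Risky.
Mutual best responses: (Risky, Risky).

Pure NE: (Risky, Risky)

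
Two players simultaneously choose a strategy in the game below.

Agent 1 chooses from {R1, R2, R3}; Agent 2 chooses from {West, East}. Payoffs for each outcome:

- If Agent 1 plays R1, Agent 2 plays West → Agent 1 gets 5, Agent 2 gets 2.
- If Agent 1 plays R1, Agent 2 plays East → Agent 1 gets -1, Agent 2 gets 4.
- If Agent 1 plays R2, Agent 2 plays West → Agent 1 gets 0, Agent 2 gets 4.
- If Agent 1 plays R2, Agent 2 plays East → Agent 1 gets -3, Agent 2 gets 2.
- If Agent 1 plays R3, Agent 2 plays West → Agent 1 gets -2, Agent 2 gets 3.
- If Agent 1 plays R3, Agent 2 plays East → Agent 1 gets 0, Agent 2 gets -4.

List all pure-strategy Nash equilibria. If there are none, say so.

Mark each player's best response to every combination of opponents' strategies; a profile where every player is best-responding is a pure Nash equilibrium.
Agent 1 against West: payoffs 5, 0, -2 → best response R1.
Agent 1 against East: payoffs -1, -3, 0 → best response R3.
Agent 2 against R1: payoffs 2, 4 → best response East.
Agent 2 against R2: payoffs 4, 2 → best response West.
Agent 2 against R3: payoffs 3, -4 → best response West.
No profile is a mutual best response for all players.

There is no pure-strategy Nash equilibrium.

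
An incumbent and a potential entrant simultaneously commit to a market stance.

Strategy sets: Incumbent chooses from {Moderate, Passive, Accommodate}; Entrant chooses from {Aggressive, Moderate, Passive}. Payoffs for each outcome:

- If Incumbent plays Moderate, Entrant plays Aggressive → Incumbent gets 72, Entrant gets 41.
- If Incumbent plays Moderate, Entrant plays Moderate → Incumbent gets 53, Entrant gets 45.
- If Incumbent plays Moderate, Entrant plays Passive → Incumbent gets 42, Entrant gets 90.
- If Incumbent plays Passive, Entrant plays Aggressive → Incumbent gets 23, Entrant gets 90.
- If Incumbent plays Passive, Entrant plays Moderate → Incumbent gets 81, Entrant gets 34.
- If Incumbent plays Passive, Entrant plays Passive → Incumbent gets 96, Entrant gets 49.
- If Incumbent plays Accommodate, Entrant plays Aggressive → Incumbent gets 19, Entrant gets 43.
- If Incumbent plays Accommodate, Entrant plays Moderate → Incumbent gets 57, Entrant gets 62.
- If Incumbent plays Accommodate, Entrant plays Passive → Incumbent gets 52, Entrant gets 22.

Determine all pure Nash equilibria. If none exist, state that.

(Moderate, Aggressive): Entrant can switch to Moderate (41 → 45). Not NE.
(Moderate, Moderate): Incumbent can switch to Passive (53 → 81). Not NE.
(Moderate, Passive): Incumbent can switch to Passive (42 → 96). Not NE.
(Passive, Aggressive): Incumbent can switch to Moderate (23 → 72). Not NE.
(Passive, Moderate): Entrant can switch to Aggressive (34 → 90). Not NE.
(Passive, Passive): Entrant can switch to Aggressive (49 → 90). Not NE.
(Accommodate, Aggressive): Incumbent can switch to Moderate (19 → 72). Not NE.
(Accommodate, Moderate): Incumbent can switch to Passive (57 → 81). Not NE.
(Accommodate, Passive): Incumbent can switch to Passive (52 → 96). Not NE.

No pure-strategy Nash equilibrium.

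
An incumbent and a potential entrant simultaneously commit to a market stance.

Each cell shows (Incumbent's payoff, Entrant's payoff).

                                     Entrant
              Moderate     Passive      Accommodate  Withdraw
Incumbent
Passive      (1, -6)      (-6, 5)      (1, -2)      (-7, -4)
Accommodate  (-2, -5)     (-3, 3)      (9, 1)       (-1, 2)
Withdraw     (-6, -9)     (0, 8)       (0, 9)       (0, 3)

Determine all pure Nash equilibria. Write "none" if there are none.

There is no pure-strategy Nash equilibrium.

Incumbent against Moderate: payoffs 1, -2, -6 → best response Passive.
Incumbent against Passive: payoffs -6, -3, 0 → best response Withdraw.
Incumbent against Accommodate: payoffs 1, 9, 0 → best response Accommodate.
Incumbent against Withdraw: payoffs -7, -1, 0 → best response Withdraw.
Entrant against Passive: payoffs -6, 5, -2, -4 → best response Passive.
Entrant against Accommodate: payoffs -5, 3, 1, 2 → best response Passive.
Entrant against Withdraw: payoffs -9, 8, 9, 3 → best response Accommodate.
No profile is a mutual best response for all players.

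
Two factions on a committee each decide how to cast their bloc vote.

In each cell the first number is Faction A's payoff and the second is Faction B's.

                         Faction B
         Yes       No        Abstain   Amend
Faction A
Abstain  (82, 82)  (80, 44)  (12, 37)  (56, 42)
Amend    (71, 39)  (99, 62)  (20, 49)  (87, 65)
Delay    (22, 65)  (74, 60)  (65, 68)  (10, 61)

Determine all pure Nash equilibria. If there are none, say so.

Mark each player's best response to every combination of opponents' strategies; a profile where every player is best-responding is a pure Nash equilibrium.
Faction A against Yes: payoffs 82, 71, 22 → best response Abstain.
Faction A against No: payoffs 80, 99, 74 → best response Amend.
Faction A against Abstain: payoffs 12, 20, 65 → best response Delay.
Faction A against Amend: payoffs 56, 87, 10 → best response Amend.
Faction B against Abstain: payoffs 82, 44, 37, 42 → best response Yes.
Faction B against Amend: payoffs 39, 62, 49, 65 → best response Amend.
Faction B against Delay: payoffs 65, 60, 68, 61 → best response Abstain.
Mutual best responses: (Abstain, Yes); (Amend, Amend); (Delay, Abstain).

(Abstain, Yes) and (Amend, Amend) and (Delay, Abstain)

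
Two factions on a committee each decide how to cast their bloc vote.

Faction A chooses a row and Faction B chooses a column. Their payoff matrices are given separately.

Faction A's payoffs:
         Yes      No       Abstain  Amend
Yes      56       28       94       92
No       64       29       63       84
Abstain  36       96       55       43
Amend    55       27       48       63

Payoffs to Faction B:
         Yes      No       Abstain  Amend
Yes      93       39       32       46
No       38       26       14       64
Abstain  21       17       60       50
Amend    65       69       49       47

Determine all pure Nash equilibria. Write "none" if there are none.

This game has no pure Nash equilibrium.

Faction A against Yes: payoffs 56, 64, 36, 55 → best response No.
Faction A against No: payoffs 28, 29, 96, 27 → best response Abstain.
Faction A against Abstain: payoffs 94, 63, 55, 48 → best response Yes.
Faction A against Amend: payoffs 92, 84, 43, 63 → best response Yes.
Faction B against Yes: payoffs 93, 39, 32, 46 → best response Yes.
Faction B against No: payoffs 38, 26, 14, 64 → best response Amend.
Faction B against Abstain: payoffs 21, 17, 60, 50 → best response Abstain.
Faction B against Amend: payoffs 65, 69, 49, 47 → best response No.
No profile is a mutual best response for all players.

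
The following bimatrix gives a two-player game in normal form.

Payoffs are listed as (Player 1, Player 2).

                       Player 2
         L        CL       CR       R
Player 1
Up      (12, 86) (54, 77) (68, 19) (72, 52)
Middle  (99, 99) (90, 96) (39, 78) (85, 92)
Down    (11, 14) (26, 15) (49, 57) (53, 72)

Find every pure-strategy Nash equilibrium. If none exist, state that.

Pure NE: (Middle, L)

(Up, L): Player 1 can switch to Middle (12 → 99). Not NE.
(Up, CL): Player 1 can switch to Middle (54 → 90). Not NE.
(Up, CR): Player 2 can switch to L (19 → 86). Not NE.
(Up, R): Player 1 can switch to Middle (72 → 85). Not NE.
(Middle, L): Player 1 gets 99, best alternative 12; Player 2 gets 99, best alternative 96. No profitable deviation — NE.
(Middle, CL): Player 2 can switch to L (96 → 99). Not NE.
(Middle, CR): Player 1 can switch to Up (39 → 68). Not NE.
(Middle, R): Player 2 can switch to L (92 → 99). Not NE.
(Down, L): Player 1 can switch to Up (11 → 12). Not NE.
(Down, CL): Player 1 can switch to Up (26 → 54). Not NE.
(Down, CR): Player 1 can switch to Up (49 → 68). Not NE.
(The remaining 1 profile has a profitable deviation by the same check.)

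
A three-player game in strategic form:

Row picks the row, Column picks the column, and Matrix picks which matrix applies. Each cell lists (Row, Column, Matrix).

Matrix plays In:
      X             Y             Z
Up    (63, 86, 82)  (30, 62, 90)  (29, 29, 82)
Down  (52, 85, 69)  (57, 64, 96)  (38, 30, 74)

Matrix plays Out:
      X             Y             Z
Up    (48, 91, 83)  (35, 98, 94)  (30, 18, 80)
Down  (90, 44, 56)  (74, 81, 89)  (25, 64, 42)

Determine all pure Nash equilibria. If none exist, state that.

For each strategy profile, look for a profitable unilateral deviation.
(Up, X, In): Matrix can switch to Out (82 → 83). Not NE.
(Up, X, Out): Row can switch to Down (48 → 90). Not NE.
(Up, Y, In): Row can switch to Down (30 → 57). Not NE.
(Up, Y, Out): Row can switch to Down (35 → 74). Not NE.
(Up, Z, In): Row can switch to Down (29 → 38). Not NE.
(Up, Z, Out): Column can switch to X (18 → 91). Not NE.
(Down, X, In): Row can switch to Up (52 → 63). Not NE.
(Down, X, Out): Column can switch to Y (44 → 81). Not NE.
(Down, Y, In): Column can switch to X (64 → 85). Not NE.
(Down, Y, Out): Matrix can switch to In (89 → 96). Not NE.
(The remaining 2 profiles each have a profitable deviation by the same check.)

none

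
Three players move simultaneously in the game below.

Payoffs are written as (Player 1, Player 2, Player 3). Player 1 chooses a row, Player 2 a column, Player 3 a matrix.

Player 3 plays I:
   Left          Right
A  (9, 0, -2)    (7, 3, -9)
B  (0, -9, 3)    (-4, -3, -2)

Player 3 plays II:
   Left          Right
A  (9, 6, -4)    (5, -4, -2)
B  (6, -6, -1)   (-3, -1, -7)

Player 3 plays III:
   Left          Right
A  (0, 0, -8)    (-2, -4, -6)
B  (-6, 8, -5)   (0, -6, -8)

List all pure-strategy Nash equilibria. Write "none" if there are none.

This game has no pure Nash equilibrium.

For each strategy profile, look for a profitable unilateral deviation.
(A, Left, I): Player 2 can switch to Right (0 → 3). Not NE.
(A, Left, II): Player 3 can switch to I (-4 → -2). Not NE.
(A, Left, III): Player 3 can switch to I (-8 → -2). Not NE.
(A, Right, I): Player 3 can switch to II (-9 → -2). Not NE.
(A, Right, II): Player 2 can switch to Left (-4 → 6). Not NE.
(A, Right, III): Player 1 can switch to B (-2 → 0). Not NE.
(B, Left, I): Player 1 can switch to A (0 → 9). Not NE.
(B, Left, II): Player 1 can switch to A (6 → 9). Not NE.
(B, Left, III): Player 1 can switch to A (-6 → 0). Not NE.
(B, Right, I): Player 1 can switch to A (-4 → 7). Not NE.
(The remaining 2 profiles each have a profitable deviation by the same check.)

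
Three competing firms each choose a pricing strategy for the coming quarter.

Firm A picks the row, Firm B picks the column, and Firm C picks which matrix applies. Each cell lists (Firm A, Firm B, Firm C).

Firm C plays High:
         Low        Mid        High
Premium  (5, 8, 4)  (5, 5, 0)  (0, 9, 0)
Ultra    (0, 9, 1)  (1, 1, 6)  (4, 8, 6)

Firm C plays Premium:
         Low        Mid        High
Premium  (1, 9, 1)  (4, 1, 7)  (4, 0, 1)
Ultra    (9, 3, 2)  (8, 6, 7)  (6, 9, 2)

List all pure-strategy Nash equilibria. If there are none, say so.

For each strategy profile, look for a profitable unilateral deviation.
(Premium, Low, High): Firm B can switch to High (8 → 9). Not NE.
(Premium, Low, Premium): Firm A can switch to Ultra (1 → 9). Not NE.
(Premium, Mid, High): Firm B can switch to Low (5 → 8). Not NE.
(Premium, Mid, Premium): Firm A can switch to Ultra (4 → 8). Not NE.
(Premium, High, High): Firm A can switch to Ultra (0 → 4). Not NE.
(Premium, High, Premium): Firm A can switch to Ultra (4 → 6). Not NE.
(Ultra, Low, High): Firm A can switch to Premium (0 → 5). Not NE.
(Ultra, Low, Premium): Firm B can switch to Mid (3 → 6). Not NE.
(The remaining 4 profiles each have a profitable deviation by the same check.)

There is no pure-strategy Nash equilibrium.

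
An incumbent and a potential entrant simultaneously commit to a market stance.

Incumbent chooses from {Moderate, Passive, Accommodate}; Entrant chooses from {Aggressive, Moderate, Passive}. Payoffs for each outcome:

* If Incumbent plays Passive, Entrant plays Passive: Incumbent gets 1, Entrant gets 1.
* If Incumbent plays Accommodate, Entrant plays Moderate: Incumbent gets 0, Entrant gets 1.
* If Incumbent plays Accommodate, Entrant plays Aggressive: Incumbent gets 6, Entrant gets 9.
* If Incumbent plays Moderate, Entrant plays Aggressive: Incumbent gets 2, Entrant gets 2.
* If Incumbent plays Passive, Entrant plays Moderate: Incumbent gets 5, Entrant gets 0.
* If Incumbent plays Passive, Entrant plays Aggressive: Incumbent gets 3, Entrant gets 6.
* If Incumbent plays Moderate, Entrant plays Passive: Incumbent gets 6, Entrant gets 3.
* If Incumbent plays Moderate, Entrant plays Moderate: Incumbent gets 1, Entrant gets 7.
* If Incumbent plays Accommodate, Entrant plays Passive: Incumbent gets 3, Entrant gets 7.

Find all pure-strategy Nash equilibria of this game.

The unique pure-strategy Nash equilibrium is (Accommodate, Aggressive).

Incumbent against Aggressive: payoffs 2, 3, 6 → best response Accommodate.
Incumbent against Moderate: payoffs 1, 5, 0 → best response Passive.
Incumbent against Passive: payoffs 6, 1, 3 → best response Moderate.
Entrant against Moderate: payoffs 2, 7, 3 → best response Moderate.
Entrant against Passive: payoffs 6, 0, 1 → best response Aggressive.
Entrant against Accommodate: payoffs 9, 1, 7 → best response Aggressive.
Mutual best responses: (Accommodate, Aggressive).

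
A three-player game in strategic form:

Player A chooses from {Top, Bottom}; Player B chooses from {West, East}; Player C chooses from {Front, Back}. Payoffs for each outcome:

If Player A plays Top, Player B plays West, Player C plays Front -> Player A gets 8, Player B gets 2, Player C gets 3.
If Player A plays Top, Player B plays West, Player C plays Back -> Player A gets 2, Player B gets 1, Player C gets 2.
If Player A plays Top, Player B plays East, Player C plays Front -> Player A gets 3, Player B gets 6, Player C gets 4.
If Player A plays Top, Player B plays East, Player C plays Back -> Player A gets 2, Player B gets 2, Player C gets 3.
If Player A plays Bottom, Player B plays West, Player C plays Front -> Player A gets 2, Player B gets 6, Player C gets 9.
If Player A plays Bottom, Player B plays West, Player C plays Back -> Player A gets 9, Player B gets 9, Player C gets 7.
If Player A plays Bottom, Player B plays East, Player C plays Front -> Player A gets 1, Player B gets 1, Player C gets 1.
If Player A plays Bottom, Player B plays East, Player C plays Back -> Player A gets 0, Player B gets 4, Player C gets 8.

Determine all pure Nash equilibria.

The unique pure-strategy Nash equilibrium is (Top, East, Front).

(Top, West, Front): Player B can switch to East (2 → 6). Not NE.
(Top, West, Back): Player A can switch to Bottom (2 → 9). Not NE.
(Top, East, Front): Player A gets 3, best alternative 1; Player B gets 6, best alternative 2; Player C gets 4, best alternative 3. No profitable deviation — NE.
(Top, East, Back): Player C can switch to Front (3 → 4). Not NE.
(Bottom, West, Front): Player A can switch to Top (2 → 8). Not NE.
(Bottom, West, Back): Player C can switch to Front (7 → 9). Not NE.
(Bottom, East, Front): Player A can switch to Top (1 → 3). Not NE.
(The remaining 1 profile has a profitable deviation by the same check.)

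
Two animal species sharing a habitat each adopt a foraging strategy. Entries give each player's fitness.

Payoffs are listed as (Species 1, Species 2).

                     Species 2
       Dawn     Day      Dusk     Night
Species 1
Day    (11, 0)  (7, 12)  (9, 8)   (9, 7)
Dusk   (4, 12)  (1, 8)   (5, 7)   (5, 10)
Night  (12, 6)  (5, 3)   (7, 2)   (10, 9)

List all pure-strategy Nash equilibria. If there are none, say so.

(Day, Day), (Night, Night)

Species 1 against Dawn: payoffs 11, 4, 12 → best response Night.
Species 1 against Day: payoffs 7, 1, 5 → best response Day.
Species 1 against Dusk: payoffs 9, 5, 7 → best response Day.
Species 1 against Night: payoffs 9, 5, 10 → best response Night.
Species 2 against Day: payoffs 0, 12, 8, 7 → best response Day.
Species 2 against Dusk: payoffs 12, 8, 7, 10 → best response Dawn.
Species 2 against Night: payoffs 6, 3, 2, 9 → best response Night.
Mutual best responses: (Day, Day); (Night, Night).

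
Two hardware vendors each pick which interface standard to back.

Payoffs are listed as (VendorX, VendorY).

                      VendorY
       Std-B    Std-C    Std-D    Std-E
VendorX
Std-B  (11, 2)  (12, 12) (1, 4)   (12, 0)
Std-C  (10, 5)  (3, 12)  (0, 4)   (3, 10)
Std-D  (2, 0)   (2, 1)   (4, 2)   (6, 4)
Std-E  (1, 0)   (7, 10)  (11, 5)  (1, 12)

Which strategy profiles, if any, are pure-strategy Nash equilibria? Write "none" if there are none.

(Std-B, Std-B): VendorY can switch to Std-C (2 → 12). Not NE.
(Std-B, Std-C): VendorX gets 12, best alternative 7; VendorY gets 12, best alternative 4. No profitable deviation — NE.
(Std-B, Std-D): VendorX can switch to Std-D (1 → 4). Not NE.
(Std-B, Std-E): VendorY can switch to Std-B (0 → 2). Not NE.
(Std-C, Std-B): VendorX can switch to Std-B (10 → 11). Not NE.
(Std-C, Std-C): VendorX can switch to Std-B (3 → 12). Not NE.
(Std-C, Std-D): VendorX can switch to Std-B (0 → 1). Not NE.
(Std-C, Std-E): VendorX can switch to Std-B (3 → 12). Not NE.
(Std-D, Std-B): VendorX can switch to Std-B (2 → 11). Not NE.
(Std-D, Std-C): VendorX can switch to Std-B (2 → 12). Not NE.
(Std-D, Std-D): VendorX can switch to Std-E (4 → 11). Not NE.
(Std-D, Std-E): VendorX can switch to Std-B (6 → 12). Not NE.
(Std-E, Std-B): VendorX can switch to Std-B (1 → 11). Not NE.
(The remaining 3 profiles each have a profitable deviation by the same check.)

(Std-B, Std-C)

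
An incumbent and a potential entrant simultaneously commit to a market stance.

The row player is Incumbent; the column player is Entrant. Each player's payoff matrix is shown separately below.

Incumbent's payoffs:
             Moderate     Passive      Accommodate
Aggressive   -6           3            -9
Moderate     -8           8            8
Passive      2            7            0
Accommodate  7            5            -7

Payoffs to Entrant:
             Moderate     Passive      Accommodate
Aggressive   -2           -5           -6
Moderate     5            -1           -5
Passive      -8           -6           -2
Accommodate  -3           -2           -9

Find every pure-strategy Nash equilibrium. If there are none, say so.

Incumbent against Moderate: payoffs -6, -8, 2, 7 → best response Accommodate.
Incumbent against Passive: payoffs 3, 8, 7, 5 → best response Moderate.
Incumbent against Accommodate: payoffs -9, 8, 0, -7 → best response Moderate.
Entrant against Aggressive: payoffs -2, -5, -6 → best response Moderate.
Entrant against Moderate: payoffs 5, -1, -5 → best response Moderate.
Entrant against Passive: payoffs -8, -6, -2 → best response Accommodate.
Entrant against Accommodate: payoffs -3, -2, -9 → best response Passive.
No profile is a mutual best response for all players.

There is no pure-strategy Nash equilibrium.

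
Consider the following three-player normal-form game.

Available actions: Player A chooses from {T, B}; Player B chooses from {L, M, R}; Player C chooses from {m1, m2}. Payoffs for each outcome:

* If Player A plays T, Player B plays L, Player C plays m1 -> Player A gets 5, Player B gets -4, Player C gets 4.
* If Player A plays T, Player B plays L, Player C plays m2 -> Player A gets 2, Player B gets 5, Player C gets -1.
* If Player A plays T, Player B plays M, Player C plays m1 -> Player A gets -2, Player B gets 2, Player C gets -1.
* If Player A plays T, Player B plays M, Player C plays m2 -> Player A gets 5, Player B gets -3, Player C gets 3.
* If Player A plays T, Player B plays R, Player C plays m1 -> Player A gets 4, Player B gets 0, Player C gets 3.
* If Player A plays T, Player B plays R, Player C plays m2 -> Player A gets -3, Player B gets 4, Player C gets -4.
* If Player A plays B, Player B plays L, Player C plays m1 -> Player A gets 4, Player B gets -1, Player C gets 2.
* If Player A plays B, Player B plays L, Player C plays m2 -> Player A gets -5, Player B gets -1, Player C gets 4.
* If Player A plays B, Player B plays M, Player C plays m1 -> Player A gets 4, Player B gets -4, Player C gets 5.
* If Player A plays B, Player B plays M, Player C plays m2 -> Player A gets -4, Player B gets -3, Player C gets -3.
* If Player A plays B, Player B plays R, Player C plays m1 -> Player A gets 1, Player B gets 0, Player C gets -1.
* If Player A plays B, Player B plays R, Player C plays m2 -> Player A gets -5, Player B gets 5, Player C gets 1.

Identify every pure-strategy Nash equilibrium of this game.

Check each profile: it is a Nash equilibrium iff no player can strictly gain by switching unilaterally.
(T, L, m1): Player B can switch to M (-4 → 2). Not NE.
(T, L, m2): Player C can switch to m1 (-1 → 4). Not NE.
(T, M, m1): Player A can switch to B (-2 → 4). Not NE.
(T, M, m2): Player B can switch to L (-3 → 5). Not NE.
(T, R, m1): Player B can switch to M (0 → 2). Not NE.
(T, R, m2): Player B can switch to L (4 → 5). Not NE.
(B, L, m1): Player A can switch to T (4 → 5). Not NE.
(B, L, m2): Player A can switch to T (-5 → 2). Not NE.
(B, M, m1): Player B can switch to L (-4 → -1). Not NE.
(B, M, m2): Player A can switch to T (-4 → 5). Not NE.
(The remaining 2 profiles each have a profitable deviation by the same check.)

No pure-strategy Nash equilibrium.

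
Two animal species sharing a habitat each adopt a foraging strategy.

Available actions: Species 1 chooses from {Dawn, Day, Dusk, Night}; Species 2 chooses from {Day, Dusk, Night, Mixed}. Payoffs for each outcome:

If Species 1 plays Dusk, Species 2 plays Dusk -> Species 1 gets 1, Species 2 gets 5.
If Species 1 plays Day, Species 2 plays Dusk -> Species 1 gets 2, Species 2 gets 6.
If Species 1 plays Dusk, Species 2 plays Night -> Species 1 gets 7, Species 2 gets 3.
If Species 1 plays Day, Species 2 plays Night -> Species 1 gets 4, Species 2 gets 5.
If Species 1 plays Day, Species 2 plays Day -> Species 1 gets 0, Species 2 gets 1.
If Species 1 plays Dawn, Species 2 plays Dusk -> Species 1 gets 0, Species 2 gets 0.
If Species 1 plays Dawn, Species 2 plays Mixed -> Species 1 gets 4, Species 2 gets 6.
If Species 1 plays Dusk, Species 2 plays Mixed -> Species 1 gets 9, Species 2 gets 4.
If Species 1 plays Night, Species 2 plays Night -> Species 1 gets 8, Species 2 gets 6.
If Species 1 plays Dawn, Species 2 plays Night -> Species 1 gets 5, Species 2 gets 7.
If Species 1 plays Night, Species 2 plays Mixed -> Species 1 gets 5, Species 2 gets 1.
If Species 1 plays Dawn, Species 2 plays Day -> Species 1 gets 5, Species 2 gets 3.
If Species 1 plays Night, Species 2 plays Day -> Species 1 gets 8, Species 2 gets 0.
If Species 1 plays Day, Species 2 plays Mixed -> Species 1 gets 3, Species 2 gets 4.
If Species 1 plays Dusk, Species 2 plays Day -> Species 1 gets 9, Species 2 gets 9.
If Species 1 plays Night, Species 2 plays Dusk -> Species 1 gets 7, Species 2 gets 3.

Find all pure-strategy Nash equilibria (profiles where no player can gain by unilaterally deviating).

The pure Nash equilibria are (Dusk, Day), (Night, Night).

Species 1 against Day: payoffs 5, 0, 9, 8 → best response Dusk.
Species 1 against Dusk: payoffs 0, 2, 1, 7 → best response Night.
Species 1 against Night: payoffs 5, 4, 7, 8 → best response Night.
Species 1 against Mixed: payoffs 4, 3, 9, 5 → best response Dusk.
Species 2 against Dawn: payoffs 3, 0, 7, 6 → best response Night.
Species 2 against Day: payoffs 1, 6, 5, 4 → best response Dusk.
Species 2 against Dusk: payoffs 9, 5, 3, 4 → best response Day.
Species 2 against Night: payoffs 0, 3, 6, 1 → best response Night.
Mutual best responses: (Dusk, Day); (Night, Night).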